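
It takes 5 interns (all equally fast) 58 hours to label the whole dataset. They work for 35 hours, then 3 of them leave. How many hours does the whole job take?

185/2 hours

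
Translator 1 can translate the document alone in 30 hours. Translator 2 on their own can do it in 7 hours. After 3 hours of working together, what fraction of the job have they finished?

Combined rate: 1/30 + 1/7 = (7 + 30)/210 = 37/210 per hour.
In 3 hours they complete 3·37/210 = 37/70 of the job.

37/70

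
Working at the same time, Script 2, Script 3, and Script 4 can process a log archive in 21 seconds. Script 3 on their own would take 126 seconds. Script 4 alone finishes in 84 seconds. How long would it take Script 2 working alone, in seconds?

Combined rate is 1/21 per second.
Known contribution: 1/126 + 1/84 = (2 + 3)/252 = 5/252 per second.
So Script 2's rate is 1/21 − 5/252 = 1/36, meaning 36 seconds alone.

36 seconds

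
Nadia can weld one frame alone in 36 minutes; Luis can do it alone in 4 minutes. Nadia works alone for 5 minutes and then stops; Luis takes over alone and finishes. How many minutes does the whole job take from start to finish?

76/9 minutes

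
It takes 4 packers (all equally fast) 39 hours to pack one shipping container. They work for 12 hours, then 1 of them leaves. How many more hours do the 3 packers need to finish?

36 hours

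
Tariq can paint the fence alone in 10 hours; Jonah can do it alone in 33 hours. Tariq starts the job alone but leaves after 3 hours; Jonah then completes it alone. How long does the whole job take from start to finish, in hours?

In 3 hours Tariq does 3/10 of the job, leaving 7/10.
Jonah works at 1/33 per hour, so finishing takes 7/10 ÷ 1/33 = 231/10 hours.
Total time = 3 + 231/10 = 261/10 hours.

261/10 hours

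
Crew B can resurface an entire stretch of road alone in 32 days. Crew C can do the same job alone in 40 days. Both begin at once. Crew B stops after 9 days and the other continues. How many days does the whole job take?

115/4 days

In the first 9 days the combined rate is 9/160, so 81/160 of the job is done, leaving 79/160.
After Crew B leaves the rate is 1/40 per day; the remaining 79/160 takes 79/4 days.
Total = 9 + 79/4 = 115/4 days.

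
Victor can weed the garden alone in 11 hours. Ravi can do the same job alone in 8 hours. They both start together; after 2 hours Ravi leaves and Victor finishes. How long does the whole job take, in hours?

33/4 hours

In the first 2 hours the combined rate is 19/88, so 19/44 of the job is done, leaving 25/44.
After Ravi leaves the rate is 1/11 per hour; the remaining 25/44 takes 25/4 hours.
Total = 2 + 25/4 = 33/4 hours.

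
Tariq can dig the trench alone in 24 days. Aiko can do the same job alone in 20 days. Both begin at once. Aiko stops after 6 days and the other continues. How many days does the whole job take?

In the first 6 days the combined rate is 11/120, so 11/20 of the job is done, leaving 9/20.
After Aiko leaves the rate is 1/24 per day; the remaining 9/20 takes 54/5 days.
Total = 6 + 54/5 = 84/5 days.

84/5 days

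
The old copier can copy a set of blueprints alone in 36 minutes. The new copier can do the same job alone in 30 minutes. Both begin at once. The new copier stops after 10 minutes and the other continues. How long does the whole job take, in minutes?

In the first 10 minutes the combined rate is 11/180, so 11/18 of the job is done, leaving 7/18.
After the new copier leaves the rate is 1/36 per minute; the remaining 7/18 takes 14 minutes.
Total = 10 + 14 = 24 minutes.

24 minutes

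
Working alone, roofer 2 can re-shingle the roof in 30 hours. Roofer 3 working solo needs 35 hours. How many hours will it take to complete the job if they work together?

With two workers the combined time is the product over the sum: 30·35/(30+35) = 1050/65 = 210/13 hours.

210/13 hours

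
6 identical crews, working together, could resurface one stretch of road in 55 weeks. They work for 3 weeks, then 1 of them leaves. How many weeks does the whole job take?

327/5 weeks

One crew does 1/330 of the job per week.
After 3 weeks with 6 crews, 3/55 is done (52/55 left).
With 5 crews the rate is 5/330 = 1/66, so the rest takes 52/55 ÷ 1/66 = 312/5 weeks.
Total = 3 + 312/5 = 327/5 weeks.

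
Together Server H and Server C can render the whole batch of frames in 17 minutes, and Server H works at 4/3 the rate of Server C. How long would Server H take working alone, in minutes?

119/4 minutes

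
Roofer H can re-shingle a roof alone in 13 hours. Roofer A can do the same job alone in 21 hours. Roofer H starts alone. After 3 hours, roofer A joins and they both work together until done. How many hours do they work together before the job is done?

105/17 hours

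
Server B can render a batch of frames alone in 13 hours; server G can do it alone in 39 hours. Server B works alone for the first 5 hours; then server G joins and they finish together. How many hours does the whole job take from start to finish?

11 hours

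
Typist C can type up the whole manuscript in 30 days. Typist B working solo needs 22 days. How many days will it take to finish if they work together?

Combined rate: 1/30 + 1/22 = (11 + 15)/330 = 26/330 = 13/165 per day.
Time = 1 ÷ (13/165) = 165/13 days.

165/13 days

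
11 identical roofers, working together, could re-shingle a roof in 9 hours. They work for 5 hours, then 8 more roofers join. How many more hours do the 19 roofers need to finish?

One roofer does 1/99 of the job per hour.
After 5 hours with 11 roofers, 5/9 is done (4/9 left).
With 19 roofers the rate is 19/99, so the rest takes 4/9 ÷ 19/99 = 44/19 hours.

44/19 hours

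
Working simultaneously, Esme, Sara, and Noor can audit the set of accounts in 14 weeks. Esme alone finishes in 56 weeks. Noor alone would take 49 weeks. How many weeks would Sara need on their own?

392/13 weeks

Combined rate is 1/14 per week.
Known contribution: 1/56 + 1/49 = (7 + 8)/392 = 15/392 per week.
So Sara's rate is 1/14 − 15/392 = 13/392, meaning 392/13 weeks alone.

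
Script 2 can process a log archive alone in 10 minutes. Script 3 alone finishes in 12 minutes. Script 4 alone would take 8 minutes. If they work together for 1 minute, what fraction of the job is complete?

Combined rate: 1/10 + 1/12 + 1/8 = (12 + 10 + 15)/120 = 37/120 per minute.
In 1 minute they complete 1·37/120 = 37/120 of the job.

37/120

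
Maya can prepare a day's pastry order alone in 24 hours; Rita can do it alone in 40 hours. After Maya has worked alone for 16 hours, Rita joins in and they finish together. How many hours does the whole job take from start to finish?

21 hours

In 16 hours Maya does 16/24 = 2/3 of the job, leaving 1/3.
Maya and Rita together work at 1/15 per hour, so finishing takes 1/3 ÷ 1/15 = 5 hours.
Total time = 16 + 5 = 21 hours.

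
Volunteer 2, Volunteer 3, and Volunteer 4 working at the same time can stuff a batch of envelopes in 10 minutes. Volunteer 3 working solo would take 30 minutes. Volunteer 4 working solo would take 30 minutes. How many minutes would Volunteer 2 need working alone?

30 minutes

Combined rate is 1/10 per minute.
Known contribution: 1/30 + 1/30 = (1 + 1)/30 = 2/30 = 1/15 per minute.
So Volunteer 2's rate is 1/10 − 1/15 = 1/30, meaning 30 minutes alone.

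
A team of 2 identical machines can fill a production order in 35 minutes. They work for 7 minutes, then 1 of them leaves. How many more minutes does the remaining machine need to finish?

56 minutes

One machine does 1/70 of the job per minute.
After 7 minutes with 2 machines, 1/5 is done (4/5 left).
With 1 machine the rate is 1/70, so the rest takes 4/5 ÷ 1/70 = 56 minutes.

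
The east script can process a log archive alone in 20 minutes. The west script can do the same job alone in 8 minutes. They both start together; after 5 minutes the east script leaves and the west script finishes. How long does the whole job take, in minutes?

In the first 5 minutes the combined rate is 7/40, so 7/8 of the job is done, leaving 1/8.
After the east script leaves the rate is 1/8 per minute; the remaining 1/8 takes 1 minute.
Total = 5 + 1 = 6 minutes.

6 minutes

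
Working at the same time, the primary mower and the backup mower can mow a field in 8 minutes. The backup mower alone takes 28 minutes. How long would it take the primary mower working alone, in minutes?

Combined rate is 1/8 per minute.
Known contribution: 1/28 per minute.
So the primary mower's rate is 1/8 − 1/28 = 5/56, meaning 56/5 minutes alone.

56/5 minutes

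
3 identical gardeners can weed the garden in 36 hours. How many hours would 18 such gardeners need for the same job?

6 hours

Total work is 3·36 = 108 gardener-hours.
With 18 gardeners: 108/18 = 6 hours.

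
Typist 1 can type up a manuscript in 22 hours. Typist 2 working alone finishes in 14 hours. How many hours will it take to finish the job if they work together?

77/9 hours

Combined rate: 1/22 + 1/14 = (7 + 11)/154 = 18/154 = 9/77 per hour.
Time = 1 ÷ (9/77) = 77/9 hours.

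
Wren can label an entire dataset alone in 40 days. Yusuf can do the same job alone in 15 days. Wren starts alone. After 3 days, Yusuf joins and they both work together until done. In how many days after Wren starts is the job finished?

144/11 days

In the first 3 days Wren alone does 3/40 of the job, leaving 37/40.
Once everyone is working, combined rate: 1/40 + 1/15 = (3 + 8)/120 = 11/120 per day.
Remaining 37/40 at 11/120 per day takes 111/11 days.
Total from the start = 3 + 111/11 = 144/11 days.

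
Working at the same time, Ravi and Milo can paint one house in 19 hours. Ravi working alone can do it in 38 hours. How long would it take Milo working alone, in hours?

Combined rate is 1/19 per hour.
Known contribution: 1/38 per hour.
So Milo's rate is 1/19 − 1/38 = 1/38, meaning 38 hours alone.

38 hours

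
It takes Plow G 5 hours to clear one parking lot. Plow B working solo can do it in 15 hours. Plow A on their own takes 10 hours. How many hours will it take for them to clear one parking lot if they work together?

30/11 hours

Combined rate: 1/5 + 1/15 + 1/10 = (6 + 2 + 3)/30 = 11/30 per hour.
Time = 1 ÷ (11/30) = 30/11 hours.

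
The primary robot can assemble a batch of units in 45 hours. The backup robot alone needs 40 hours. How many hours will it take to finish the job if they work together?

Combined rate: 1/45 + 1/40 = (8 + 9)/360 = 17/360 per hour.
Time = 1 ÷ (17/360) = 360/17 hours.

360/17 hours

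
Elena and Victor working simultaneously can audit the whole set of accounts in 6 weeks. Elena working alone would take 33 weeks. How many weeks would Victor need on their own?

22/3 weeks

Combined rate is 1/6 per week.
Known contribution: 1/33 per week.
So Victor's rate is 1/6 − 1/33 = 3/22, meaning 22/3 weeks alone.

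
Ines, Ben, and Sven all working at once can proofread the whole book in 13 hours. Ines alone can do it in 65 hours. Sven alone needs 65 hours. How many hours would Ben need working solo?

65/3 hours

Combined rate is 1/13 per hour.
Known contribution: 1/65 + 1/65 = (1 + 1)/65 = 2/65 per hour.
So Ben's rate is 1/13 − 2/65 = 3/65, meaning 65/3 hours alone.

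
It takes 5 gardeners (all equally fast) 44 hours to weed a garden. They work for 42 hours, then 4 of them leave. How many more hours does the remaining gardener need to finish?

One gardener does 1/220 of the job per hour.
After 42 hours with 5 gardeners, 21/22 is done (1/22 left).
With 1 gardener the rate is 1/220, so the rest takes 1/22 ÷ 1/220 = 10 hours.

10 hours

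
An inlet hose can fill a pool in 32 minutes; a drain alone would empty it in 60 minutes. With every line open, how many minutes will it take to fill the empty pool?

Net rate = 1/32 − 1/60 = (15 − 8)/480 = 7/480 per minute.
Filling time = 1 ÷ (7/480) = 480/7 minutes.

480/7 minutes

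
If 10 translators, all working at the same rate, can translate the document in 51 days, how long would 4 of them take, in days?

Total work is 10·51 = 510 translator-days.
With 4 translators: 510/4 = 255/2 days.

255/2 days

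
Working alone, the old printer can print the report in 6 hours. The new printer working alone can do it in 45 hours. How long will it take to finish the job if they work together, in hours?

90/17 hours

With two workers the combined time is the product over the sum: 6·45/(6+45) = 270/51 = 90/17 hours.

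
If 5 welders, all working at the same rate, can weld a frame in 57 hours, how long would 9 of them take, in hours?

Total work is 5·57 = 285 welder-hours.
With 9 welders: 285/9 = 95/3 hours.

95/3 hours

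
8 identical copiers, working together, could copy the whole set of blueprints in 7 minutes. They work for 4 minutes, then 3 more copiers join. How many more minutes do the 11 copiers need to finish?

24/11 minutes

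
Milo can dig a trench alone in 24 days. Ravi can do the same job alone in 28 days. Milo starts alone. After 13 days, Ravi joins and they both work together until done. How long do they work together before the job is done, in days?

77/13 days

In the first 13 days Milo alone does 13/24 of the job, leaving 11/24.
Once everyone is working, combined rate: 1/24 + 1/28 = (7 + 6)/168 = 13/168 per day.
Remaining 11/24 at 13/168 per day takes 77/13 days.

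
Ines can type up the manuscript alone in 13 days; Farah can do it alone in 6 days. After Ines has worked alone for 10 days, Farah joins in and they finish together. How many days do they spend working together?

18/19 days

In 10 days Ines does 10/13 of the job, leaving 3/13.
Ines and Farah together work at 19/78 per day, so finishing takes 3/13 ÷ 19/78 = 18/19 days.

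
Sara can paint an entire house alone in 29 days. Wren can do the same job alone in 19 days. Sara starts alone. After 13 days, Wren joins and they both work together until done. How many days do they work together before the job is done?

In the first 13 days Sara alone does 13/29 of the job, leaving 16/29.
Once everyone is working, combined rate: 1/29 + 1/19 = (19 + 29)/551 = 48/551 per day.
Remaining 16/29 at 48/551 per day takes 19/3 days.

19/3 days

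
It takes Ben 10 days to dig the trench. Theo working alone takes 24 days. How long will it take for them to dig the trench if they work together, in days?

120/17 days

With two workers the combined time is the product over the sum: 10·24/(10+24) = 240/34 = 120/17 days.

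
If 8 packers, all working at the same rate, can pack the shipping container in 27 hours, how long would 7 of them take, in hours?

216/7 hours

Total work is 8·27 = 216 packer-hours.
With 7 packers: 216/7 hours.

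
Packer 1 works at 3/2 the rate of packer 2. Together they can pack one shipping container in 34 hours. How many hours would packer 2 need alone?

Let packer 2's rate be r; then packer 1's rate is (3/2)r, so together (3/2 + 1)r = (5/2)r = 1/34.
Thus r = 1/85 per hour.
Packer 2 alone: 85 hours; packer 1 alone: 170/3 hours.

85 hours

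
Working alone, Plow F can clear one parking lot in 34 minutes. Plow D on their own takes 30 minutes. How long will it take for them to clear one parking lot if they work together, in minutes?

255/16 minutes

Combined rate: 1/34 + 1/30 = (15 + 17)/510 = 32/510 = 16/255 per minute.
Time = 1 ÷ (16/255) = 255/16 minutes.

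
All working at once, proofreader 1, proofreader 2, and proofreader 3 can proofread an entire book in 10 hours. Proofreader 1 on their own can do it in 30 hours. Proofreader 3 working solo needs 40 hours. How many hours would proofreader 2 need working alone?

Combined rate is 1/10 per hour.
Known contribution: 1/30 + 1/40 = (4 + 3)/120 = 7/120 per hour.
So proofreader 2's rate is 1/10 − 7/120 = 1/24, meaning 24 hours alone.

24 hours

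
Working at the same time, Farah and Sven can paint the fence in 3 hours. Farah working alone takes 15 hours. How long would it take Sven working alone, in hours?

Combined rate is 1/3 per hour.
Known contribution: 1/15 per hour.
So Sven's rate is 1/3 − 1/15 = 4/15, meaning 15/4 hours alone.

15/4 hours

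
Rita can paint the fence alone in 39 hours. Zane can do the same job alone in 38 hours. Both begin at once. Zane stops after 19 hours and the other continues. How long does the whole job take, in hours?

In the first 19 hours the combined rate is 77/1482, so 77/78 of the job is done, leaving 1/78.
After Zane leaves the rate is 1/39 per hour; the remaining 1/78 takes 1/2 hours.
Total = 19 + 1/2 = 39/2 hours.

39/2 hours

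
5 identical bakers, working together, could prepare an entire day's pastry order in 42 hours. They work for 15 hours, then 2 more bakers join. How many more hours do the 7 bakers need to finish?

135/7 hours

One baker does 1/210 of the job per hour.
After 15 hours with 5 bakers, 5/14 is done (9/14 left).
With 7 bakers the rate is 7/210 = 1/30, so the rest takes 9/14 ÷ 1/30 = 135/7 hours.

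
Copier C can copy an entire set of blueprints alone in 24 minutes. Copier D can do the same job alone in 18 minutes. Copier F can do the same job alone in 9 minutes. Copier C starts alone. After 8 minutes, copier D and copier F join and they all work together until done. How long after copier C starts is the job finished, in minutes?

In the first 8 minutes copier C alone does 8/24 = 1/3 of the job, leaving 2/3.
Once everyone is working, combined rate: 1/24 + 1/18 + 1/9 = (3 + 4 + 8)/72 = 15/72 = 5/24 per minute.
Remaining 2/3 at 5/24 per minute takes 16/5 minutes.
Total from the start = 8 + 16/5 = 56/5 minutes.

56/5 minutes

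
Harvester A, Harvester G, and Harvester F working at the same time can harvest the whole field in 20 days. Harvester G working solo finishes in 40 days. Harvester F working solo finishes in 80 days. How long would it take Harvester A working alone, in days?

80 days

Combined rate is 1/20 per day.
Known contribution: 1/40 + 1/80 = (2 + 1)/80 = 3/80 per day.
So Harvester A's rate is 1/20 − 3/80 = 1/80, meaning 80 days alone.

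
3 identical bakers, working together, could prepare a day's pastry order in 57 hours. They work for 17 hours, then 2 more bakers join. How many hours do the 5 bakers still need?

24 hours

One baker does 1/171 of the job per hour.
After 17 hours with 3 bakers, 17/57 is done (40/57 left).
With 5 bakers the rate is 5/171, so the rest takes 40/57 ÷ 5/171 = 24 hours.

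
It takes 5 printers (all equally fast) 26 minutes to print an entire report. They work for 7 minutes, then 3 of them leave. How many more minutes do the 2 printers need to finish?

95/2 minutes

One printer does 1/130 of the job per minute.
After 7 minutes with 5 printers, 7/26 is done (19/26 left).
With 2 printers the rate is 2/130 = 1/65, so the rest takes 19/26 ÷ 1/65 = 95/2 minutes.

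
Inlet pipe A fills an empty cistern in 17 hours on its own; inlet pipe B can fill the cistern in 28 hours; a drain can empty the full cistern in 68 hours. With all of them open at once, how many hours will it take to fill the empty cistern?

238/19 hours

Net rate = 1/17 + 1/28 − 1/68 = (28 + 17 − 7)/476 = 38/476 = 19/238 per hour.
Filling time = 1 ÷ (19/238) = 238/19 hours.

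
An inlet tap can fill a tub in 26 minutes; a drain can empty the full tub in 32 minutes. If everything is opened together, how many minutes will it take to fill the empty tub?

Net rate = 1/26 − 1/32 = (16 − 13)/416 = 3/416 per minute.
Filling time = 1 ÷ (3/416) = 416/3 minutes.

416/3 minutes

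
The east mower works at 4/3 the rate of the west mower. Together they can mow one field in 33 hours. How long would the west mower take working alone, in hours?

77 hours

Let the west mower's rate be r; then the east mower's rate is (4/3)r, so together (4/3 + 1)r = (7/3)r = 1/33.
Thus r = 1/77 per hour.
The west mower alone: 77 hours; the east mower alone: 231/4 hours.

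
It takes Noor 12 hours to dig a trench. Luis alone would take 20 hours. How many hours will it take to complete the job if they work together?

15/2 hours

Combined rate: 1/12 + 1/20 = (5 + 3)/60 = 8/60 = 2/15 per hour.
Time = 1 ÷ (2/15) = 15/2 hours.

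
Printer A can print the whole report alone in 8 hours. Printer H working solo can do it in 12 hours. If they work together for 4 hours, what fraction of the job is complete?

Combined rate: 1/8 + 1/12 = (3 + 2)/24 = 5/24 per hour.
In 4 hours they complete 4·5/24 = 5/6 of the job.

5/6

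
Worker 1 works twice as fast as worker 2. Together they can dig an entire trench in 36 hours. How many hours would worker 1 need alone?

54 hours

Let worker 2's rate be r; then worker 1's rate is 2r, so together (2 + 1)r = 3r = 1/36.
Thus r = 1/108 per hour.
Worker 2 alone: 108 hours; worker 1 alone: 54 hours.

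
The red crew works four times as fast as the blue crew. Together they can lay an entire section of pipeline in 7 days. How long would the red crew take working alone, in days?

35/4 days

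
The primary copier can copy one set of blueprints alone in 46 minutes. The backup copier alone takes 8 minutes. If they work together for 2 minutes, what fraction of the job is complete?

Combined rate: 1/46 + 1/8 = (4 + 23)/184 = 27/184 per minute.
In 2 minutes they complete 2·27/184 = 27/92 of the job.

27/92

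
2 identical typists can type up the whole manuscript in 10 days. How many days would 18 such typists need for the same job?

10/9 days

Total work is 2·10 = 20 typist-days.
With 18 typists: 20/18 = 10/9 days.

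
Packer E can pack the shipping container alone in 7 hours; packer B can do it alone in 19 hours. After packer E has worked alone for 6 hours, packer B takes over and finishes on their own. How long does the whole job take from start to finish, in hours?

In 6 hours packer E does 6/7 of the job, leaving 1/7.
Packer B works at 1/19 per hour, so finishing takes 1/7 ÷ 1/19 = 19/7 hours.
Total time = 6 + 19/7 = 61/7 hours.

61/7 hours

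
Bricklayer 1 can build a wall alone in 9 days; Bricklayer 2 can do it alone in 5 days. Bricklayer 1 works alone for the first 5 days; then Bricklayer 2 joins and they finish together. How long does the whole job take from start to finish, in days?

45/7 days

In 5 days Bricklayer 1 does 5/9 of the job, leaving 4/9.
Bricklayer 1 and Bricklayer 2 together work at 14/45 per day, so finishing takes 4/9 ÷ 14/45 = 10/7 days.
Total time = 5 + 10/7 = 45/7 days.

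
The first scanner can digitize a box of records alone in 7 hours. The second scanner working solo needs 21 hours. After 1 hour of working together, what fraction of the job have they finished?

Combined rate: 1/7 + 1/21 = (3 + 1)/21 = 4/21 per hour.
In 1 hour they complete 1·4/21 = 4/21 of the job.

4/21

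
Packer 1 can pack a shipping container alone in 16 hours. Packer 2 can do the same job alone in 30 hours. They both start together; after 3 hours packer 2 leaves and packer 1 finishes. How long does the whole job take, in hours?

In the first 3 hours the combined rate is 23/240, so 23/80 of the job is done, leaving 57/80.
After packer 2 leaves the rate is 1/16 per hour; the remaining 57/80 takes 57/5 hours.
Total = 3 + 57/5 = 72/5 hours.

72/5 hours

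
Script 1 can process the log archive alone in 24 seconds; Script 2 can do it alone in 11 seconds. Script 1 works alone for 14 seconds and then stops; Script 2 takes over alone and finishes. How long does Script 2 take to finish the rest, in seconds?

In 14 seconds Script 1 does 14/24 = 7/12 of the job, leaving 5/12.
Script 2 works at 1/11 per second, so finishing takes 5/12 ÷ 1/11 = 55/12 seconds.

55/12 seconds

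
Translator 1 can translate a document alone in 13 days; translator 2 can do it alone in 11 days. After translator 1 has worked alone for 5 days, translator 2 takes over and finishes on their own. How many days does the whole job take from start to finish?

In 5 days translator 1 does 5/13 of the job, leaving 8/13.
Translator 2 works at 1/11 per day, so finishing takes 8/13 ÷ 1/11 = 88/13 days.
Total time = 5 + 88/13 = 153/13 days.

153/13 days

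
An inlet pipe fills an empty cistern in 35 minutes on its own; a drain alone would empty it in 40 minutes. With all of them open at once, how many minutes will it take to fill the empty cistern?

Net rate = 1/35 − 1/40 = (8 − 7)/280 = 1/280 per minute.
Filling time = 1 ÷ (1/280) = 280 minutes.

280 minutes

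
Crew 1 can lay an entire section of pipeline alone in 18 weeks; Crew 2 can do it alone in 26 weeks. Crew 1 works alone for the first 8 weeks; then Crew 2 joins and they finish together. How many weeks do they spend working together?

In 8 weeks Crew 1 does 8/18 = 4/9 of the job, leaving 5/9.
Crew 1 and Crew 2 together work at 11/117 per week, so finishing takes 5/9 ÷ 11/117 = 65/11 weeks.

65/11 weeks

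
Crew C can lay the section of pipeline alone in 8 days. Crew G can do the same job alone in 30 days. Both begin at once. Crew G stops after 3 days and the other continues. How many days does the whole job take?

In the first 3 days the combined rate is 19/120, so 19/40 of the job is done, leaving 21/40.
After crew G leaves the rate is 1/8 per day; the remaining 21/40 takes 21/5 days.
Total = 3 + 21/5 = 36/5 days.

36/5 days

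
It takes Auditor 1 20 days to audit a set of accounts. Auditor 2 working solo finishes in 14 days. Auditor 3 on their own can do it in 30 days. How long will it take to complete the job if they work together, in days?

84/13 days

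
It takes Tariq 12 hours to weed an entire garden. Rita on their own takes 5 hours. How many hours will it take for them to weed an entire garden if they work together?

With two workers the combined time is the product over the sum: 12·5/(12+5) = 60/17 hours.

60/17 hours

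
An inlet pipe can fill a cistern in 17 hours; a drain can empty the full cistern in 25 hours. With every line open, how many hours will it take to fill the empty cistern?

425/8 hours

Net rate = 1/17 − 1/25 = (25 − 17)/425 = 8/425 per hour.
Filling time = 1 ÷ (8/425) = 425/8 hours.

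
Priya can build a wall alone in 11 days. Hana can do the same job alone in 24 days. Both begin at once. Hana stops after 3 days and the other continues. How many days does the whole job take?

77/8 days

In the first 3 days the combined rate is 35/264, so 35/88 of the job is done, leaving 53/88.
After Hana leaves the rate is 1/11 per day; the remaining 53/88 takes 53/8 days.
Total = 3 + 53/8 = 77/8 days.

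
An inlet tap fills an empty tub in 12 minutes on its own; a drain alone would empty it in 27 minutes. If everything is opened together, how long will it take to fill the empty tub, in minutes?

Net rate = 1/12 − 1/27 = (9 − 4)/108 = 5/108 per minute.
Filling time = 1 ÷ (5/108) = 108/5 minutes.

108/5 minutes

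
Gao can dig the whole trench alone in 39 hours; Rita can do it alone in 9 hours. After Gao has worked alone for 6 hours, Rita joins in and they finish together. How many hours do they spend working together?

99/16 hours

In 6 hours Gao does 6/39 = 2/13 of the job, leaving 11/13.
Gao and Rita together work at 16/117 per hour, so finishing takes 11/13 ÷ 16/117 = 99/16 hours.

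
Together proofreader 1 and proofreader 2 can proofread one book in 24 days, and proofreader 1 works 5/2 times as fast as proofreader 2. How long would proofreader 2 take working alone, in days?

84 days

Let proofreader 2's rate be r; then proofreader 1's rate is (5/2)r, so together (5/2 + 1)r = (7/2)r = 1/24.
Thus r = 1/84 per day.
Proofreader 2 alone: 84 days; proofreader 1 alone: 168/5 days.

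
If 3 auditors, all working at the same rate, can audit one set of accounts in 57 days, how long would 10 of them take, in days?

171/10 days

Total work is 3·57 = 171 auditor-days.
With 10 auditors: 171/10 days.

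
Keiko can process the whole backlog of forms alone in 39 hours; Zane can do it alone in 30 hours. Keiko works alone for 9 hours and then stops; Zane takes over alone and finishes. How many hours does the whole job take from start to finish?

417/13 hours

In 9 hours Keiko does 9/39 = 3/13 of the job, leaving 10/13.
Zane works at 1/30 per hour, so finishing takes 10/13 ÷ 1/30 = 300/13 hours.
Total time = 9 + 300/13 = 417/13 hours.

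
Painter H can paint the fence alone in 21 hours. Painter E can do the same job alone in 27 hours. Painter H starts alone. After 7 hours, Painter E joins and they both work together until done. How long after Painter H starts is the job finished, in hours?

In the first 7 hours Painter H alone does 7/21 = 1/3 of the job, leaving 2/3.
Once everyone is working, combined rate: 1/21 + 1/27 = (9 + 7)/189 = 16/189 per hour.
Remaining 2/3 at 16/189 per hour takes 63/8 hours.
Total from the start = 7 + 63/8 = 119/8 hours.

119/8 hours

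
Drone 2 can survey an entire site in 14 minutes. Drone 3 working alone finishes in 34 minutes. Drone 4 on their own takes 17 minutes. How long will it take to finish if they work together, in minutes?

119/19 minutes

Combined rate: 1/14 + 1/34 + 1/17 = (17 + 7 + 14)/238 = 38/238 = 19/119 per minute.
Time = 1 ÷ (19/119) = 119/19 minutes.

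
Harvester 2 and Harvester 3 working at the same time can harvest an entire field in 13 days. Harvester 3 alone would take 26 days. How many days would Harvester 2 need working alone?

Combined rate is 1/13 per day.
Known contribution: 1/26 per day.
So Harvester 2's rate is 1/13 − 1/26 = 1/26, meaning 26 days alone.

26 days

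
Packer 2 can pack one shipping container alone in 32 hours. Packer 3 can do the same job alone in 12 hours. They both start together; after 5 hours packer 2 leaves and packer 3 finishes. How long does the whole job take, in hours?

In the first 5 hours the combined rate is 11/96, so 55/96 of the job is done, leaving 41/96.
After packer 2 leaves the rate is 1/12 per hour; the remaining 41/96 takes 41/8 hours.
Total = 5 + 41/8 = 81/8 hours.

81/8 hours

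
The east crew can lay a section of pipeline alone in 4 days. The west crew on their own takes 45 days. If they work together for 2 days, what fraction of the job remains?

Combined rate: 1/4 + 1/45 = (45 + 4)/180 = 49/180 per day.
In 2 days they complete 2·49/180 = 49/90 of the job.
So 41/90 remains.

41/90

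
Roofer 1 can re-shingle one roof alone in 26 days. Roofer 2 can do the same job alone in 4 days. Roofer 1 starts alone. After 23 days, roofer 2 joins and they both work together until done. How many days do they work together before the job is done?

In the first 23 days roofer 1 alone does 23/26 of the job, leaving 3/26.
Once everyone is working, combined rate: 1/26 + 1/4 = (2 + 13)/52 = 15/52 per day.
Remaining 3/26 at 15/52 per day takes 2/5 days.

2/5 days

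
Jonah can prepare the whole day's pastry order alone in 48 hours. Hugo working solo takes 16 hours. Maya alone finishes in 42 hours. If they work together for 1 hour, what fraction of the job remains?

25/28

Combined rate: 1/48 + 1/16 + 1/42 = (7 + 21 + 8)/336 = 36/336 = 3/28 per hour.
In 1 hour they complete 1·3/28 = 3/28 of the job.
So 25/28 remains.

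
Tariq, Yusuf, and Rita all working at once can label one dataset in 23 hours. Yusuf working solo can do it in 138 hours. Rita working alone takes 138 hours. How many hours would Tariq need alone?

69/2 hours

Combined rate is 1/23 per hour.
Known contribution: 1/138 + 1/138 = (1 + 1)/138 = 2/138 = 1/69 per hour.
So Tariq's rate is 1/23 − 1/69 = 2/69, meaning 69/2 hours alone.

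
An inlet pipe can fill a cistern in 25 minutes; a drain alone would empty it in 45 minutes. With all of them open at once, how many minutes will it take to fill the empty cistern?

225/4 minutes

Net rate = 1/25 − 1/45 = (9 − 5)/225 = 4/225 per minute.
Filling time = 1 ÷ (4/225) = 225/4 minutes.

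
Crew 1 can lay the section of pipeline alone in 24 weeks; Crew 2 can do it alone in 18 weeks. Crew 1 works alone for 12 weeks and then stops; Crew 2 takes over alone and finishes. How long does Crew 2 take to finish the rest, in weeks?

9 weeks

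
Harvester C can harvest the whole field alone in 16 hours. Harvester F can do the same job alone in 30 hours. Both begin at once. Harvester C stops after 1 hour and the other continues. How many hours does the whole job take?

In the first 1 hour the combined rate is 23/240, so 23/240 of the job is done, leaving 217/240.
After Harvester C leaves the rate is 1/30 per hour; the remaining 217/240 takes 217/8 hours.
Total = 1 + 217/8 = 225/8 hours.

225/8 hours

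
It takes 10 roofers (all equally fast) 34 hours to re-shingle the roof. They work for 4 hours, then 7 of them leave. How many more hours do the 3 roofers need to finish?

100 hours

One roofer does 1/340 of the job per hour.
After 4 hours with 10 roofers, 2/17 is done (15/17 left).
With 3 roofers the rate is 3/340, so the rest takes 15/17 ÷ 3/340 = 100 hours.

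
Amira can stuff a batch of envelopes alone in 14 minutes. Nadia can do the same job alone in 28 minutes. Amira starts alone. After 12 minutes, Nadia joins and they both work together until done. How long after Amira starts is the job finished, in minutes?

40/3 minutes

In the first 12 minutes Amira alone does 12/14 = 6/7 of the job, leaving 1/7.
Once everyone is working, combined rate: 1/14 + 1/28 = (2 + 1)/28 = 3/28 per minute.
Remaining 1/7 at 3/28 per minute takes 4/3 minutes.
Total from the start = 12 + 4/3 = 40/3 minutes.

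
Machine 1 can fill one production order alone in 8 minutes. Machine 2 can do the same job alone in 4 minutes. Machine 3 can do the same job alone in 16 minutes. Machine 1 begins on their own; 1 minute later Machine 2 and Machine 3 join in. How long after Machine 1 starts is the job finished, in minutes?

In the first 1 minute Machine 1 alone does 1/8 of the job, leaving 7/8.
Once everyone is working, combined rate: 1/8 + 1/4 + 1/16 = (2 + 4 + 1)/16 = 7/16 per minute.
Remaining 7/8 at 7/16 per minute takes 2 minutes.
Total from the start = 1 + 2 = 3 minutes.

3 minutes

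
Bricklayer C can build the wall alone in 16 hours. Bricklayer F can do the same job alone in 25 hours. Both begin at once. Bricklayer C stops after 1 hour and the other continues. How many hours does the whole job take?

In the first 1 hour the combined rate is 41/400, so 41/400 of the job is done, leaving 359/400.
After Bricklayer C leaves the rate is 1/25 per hour; the remaining 359/400 takes 359/16 hours.
Total = 1 + 359/16 = 375/16 hours.

375/16 hours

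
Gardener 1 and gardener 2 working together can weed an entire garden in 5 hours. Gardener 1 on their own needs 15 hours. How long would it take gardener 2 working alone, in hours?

15/2 hours

Combined rate is 1/5 per hour.
Known contribution: 1/15 per hour.
So gardener 2's rate is 1/5 − 1/15 = 2/15, meaning 15/2 hours alone.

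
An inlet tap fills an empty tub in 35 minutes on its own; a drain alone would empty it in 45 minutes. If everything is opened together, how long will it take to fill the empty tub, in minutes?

315/2 minutes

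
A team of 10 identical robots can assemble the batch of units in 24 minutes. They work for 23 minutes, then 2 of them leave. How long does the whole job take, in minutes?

One robot does 1/240 of the job per minute.
After 23 minutes with 10 robots, 23/24 is done (1/24 left).
With 8 robots the rate is 8/240 = 1/30, so the rest takes 1/24 ÷ 1/30 = 5/4 minutes.
Total = 23 + 5/4 = 97/4 minutes.

97/4 minutes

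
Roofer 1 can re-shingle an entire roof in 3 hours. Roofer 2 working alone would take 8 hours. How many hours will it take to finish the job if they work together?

24/11 hours

With two workers the combined time is the product over the sum: 3·8/(3+8) = 24/11 hours.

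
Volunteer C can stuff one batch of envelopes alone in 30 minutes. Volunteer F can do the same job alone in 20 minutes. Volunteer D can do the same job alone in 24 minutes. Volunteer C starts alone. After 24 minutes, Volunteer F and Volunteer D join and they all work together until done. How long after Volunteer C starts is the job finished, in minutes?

128/5 minutes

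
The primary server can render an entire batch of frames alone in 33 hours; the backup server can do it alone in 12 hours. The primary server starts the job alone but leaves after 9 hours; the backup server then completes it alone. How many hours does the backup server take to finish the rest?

In 9 hours the primary server does 9/33 = 3/11 of the job, leaving 8/11.
The backup server works at 1/12 per hour, so finishing takes 8/11 ÷ 1/12 = 96/11 hours.

96/11 hours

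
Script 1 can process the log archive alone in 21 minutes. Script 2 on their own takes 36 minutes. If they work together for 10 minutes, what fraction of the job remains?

31/126

Combined rate: 1/21 + 1/36 = (12 + 7)/252 = 19/252 per minute.
In 10 minutes they complete 10·19/252 = 95/126 of the job.
So 31/126 remains.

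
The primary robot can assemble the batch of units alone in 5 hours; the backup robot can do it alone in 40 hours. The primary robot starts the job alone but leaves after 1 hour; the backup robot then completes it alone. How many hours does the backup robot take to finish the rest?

In 1 hour the primary robot does 1/5 of the job, leaving 4/5.
The backup robot works at 1/40 per hour, so finishing takes 4/5 ÷ 1/40 = 32 hours.

32 hours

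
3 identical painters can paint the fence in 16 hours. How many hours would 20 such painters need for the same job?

12/5 hours

Total work is 3·16 = 48 painter-hours.
With 20 painters: 48/20 = 12/5 hours.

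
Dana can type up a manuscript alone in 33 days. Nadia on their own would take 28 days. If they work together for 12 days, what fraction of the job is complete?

Combined rate: 1/33 + 1/28 = (28 + 33)/924 = 61/924 per day.
In 12 days they complete 12·61/924 = 61/77 of the job.

61/77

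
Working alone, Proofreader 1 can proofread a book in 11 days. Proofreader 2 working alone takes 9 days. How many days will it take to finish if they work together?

99/20 days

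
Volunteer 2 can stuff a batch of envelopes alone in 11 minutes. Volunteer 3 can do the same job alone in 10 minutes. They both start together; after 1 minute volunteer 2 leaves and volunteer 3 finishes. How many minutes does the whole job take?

100/11 minutes

In the first 1 minute the combined rate is 21/110, so 21/110 of the job is done, leaving 89/110.
After volunteer 2 leaves the rate is 1/10 per minute; the remaining 89/110 takes 89/11 minutes.
Total = 1 + 89/11 = 100/11 minutes.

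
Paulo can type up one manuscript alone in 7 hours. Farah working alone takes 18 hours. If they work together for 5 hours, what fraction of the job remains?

Combined rate: 1/7 + 1/18 = (18 + 7)/126 = 25/126 per hour.
In 5 hours they complete 5·25/126 = 125/126 of the job.
So 1/126 remains.

1/126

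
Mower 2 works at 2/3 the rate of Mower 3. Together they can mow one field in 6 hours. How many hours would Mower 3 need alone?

Let Mower 3's rate be r; then Mower 2's rate is (2/3)r, so together (2/3 + 1)r = (5/3)r = 1/6.
Thus r = 1/10 per hour.
Mower 3 alone: 10 hours; Mower 2 alone: 15 hours.

10 hours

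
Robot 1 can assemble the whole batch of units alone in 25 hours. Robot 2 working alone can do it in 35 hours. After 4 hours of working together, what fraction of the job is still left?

Combined rate: 1/25 + 1/35 = (7 + 5)/175 = 12/175 per hour.
In 4 hours they complete 4·12/175 = 48/175 of the job.
So 127/175 remains.

127/175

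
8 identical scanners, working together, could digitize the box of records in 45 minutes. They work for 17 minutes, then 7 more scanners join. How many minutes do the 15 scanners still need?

224/15 minutes

One scanner does 1/360 of the job per minute.
After 17 minutes with 8 scanners, 17/45 is done (28/45 left).
With 15 scanners the rate is 15/360 = 1/24, so the rest takes 28/45 ÷ 1/24 = 224/15 minutes.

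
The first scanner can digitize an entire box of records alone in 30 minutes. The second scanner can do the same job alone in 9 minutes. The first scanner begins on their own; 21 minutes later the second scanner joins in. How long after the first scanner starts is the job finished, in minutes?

In the first 21 minutes the first scanner alone does 21/30 = 7/10 of the job, leaving 3/10.
Once everyone is working, combined rate: 1/30 + 1/9 = (3 + 10)/90 = 13/90 per minute.
Remaining 3/10 at 13/90 per minute takes 27/13 minutes.
Total from the start = 21 + 27/13 = 300/13 minutes.

300/13 minutes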